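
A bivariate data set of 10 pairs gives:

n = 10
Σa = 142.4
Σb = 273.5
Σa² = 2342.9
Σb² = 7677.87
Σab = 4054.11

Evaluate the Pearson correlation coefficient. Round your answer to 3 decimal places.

0.639

r = (nΣab − ΣaΣb) / √[(nΣa² − (Σa)²)(nΣb² − (Σb)²)]
Numerator: 10×4054.11 − 142.4×273.5 = 1594.7
Denominator: √[(23429 − 20277.76)(76778.7 − 74802.25)] = √[3151.24 × 1976.45] = 2495.6499
r = 1594.7 / 2495.6499 ≈ 0.639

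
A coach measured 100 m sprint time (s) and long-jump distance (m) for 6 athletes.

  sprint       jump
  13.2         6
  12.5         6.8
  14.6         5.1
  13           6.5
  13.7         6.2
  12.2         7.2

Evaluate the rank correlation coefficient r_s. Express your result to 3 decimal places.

Rank sprint: 4, 2, 6, 3, 5, 1
Rank jump: 2, 5, 1, 4, 3, 6
d = rank(sprint) − rank(jump): 2, -3, 5, -1, 2, -5; Σd² = 68
ρ = 1 − 6Σd² / [n(n²−1)] = 1 − 6×68 / (6×35) = 1 − 408/210 ≈ -0.943

-0.943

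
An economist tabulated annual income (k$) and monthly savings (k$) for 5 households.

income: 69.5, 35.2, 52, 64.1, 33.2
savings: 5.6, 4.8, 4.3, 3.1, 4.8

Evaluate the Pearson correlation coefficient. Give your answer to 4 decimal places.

-0.1363

n = 5, Σx = 254, Σy = 22.6, Σx² = 13984.34, Σy² = 105.54, Σxy = 1139.83
nΣxy − ΣxΣy = 5699.15 − 5740.4 = -41.25
nΣx² − (Σx)² = 69921.7 − 64516 = 5405.7; nΣy² − (Σy)² = 527.7 − 510.76 = 16.94
r = -41.25 / √(5405.7 × 16.94) = -41.25 / 302.6096 ≈ -0.1363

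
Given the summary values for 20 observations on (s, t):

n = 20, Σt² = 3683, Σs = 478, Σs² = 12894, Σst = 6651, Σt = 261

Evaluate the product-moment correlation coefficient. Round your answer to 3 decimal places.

0.647

r = (nΣst − ΣsΣt) / √[(nΣs² − (Σs)²)(nΣt² − (Σt)²)]
Numerator: 20×6651 − 478×261 = 8262
Denominator: √[(257880 − 228484)(73660 − 68121)] = √[29396 × 5539] = 12760.2682
r = 8262 / 12760.2682 ≈ 0.647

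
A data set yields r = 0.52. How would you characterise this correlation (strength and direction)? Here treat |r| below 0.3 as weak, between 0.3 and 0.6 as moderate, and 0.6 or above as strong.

moderate positive

r = 0.52 > 0 so the relationship is positive.
|r| = 0.52, which falls in the moderate range.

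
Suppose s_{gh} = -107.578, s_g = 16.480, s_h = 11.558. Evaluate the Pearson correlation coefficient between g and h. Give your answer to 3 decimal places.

-0.565

r = Cov(g,h) / (s_g · s_h) = -107.578 / (16.480 × 11.558)
  = -107.578 / 190.4758 ≈ -0.565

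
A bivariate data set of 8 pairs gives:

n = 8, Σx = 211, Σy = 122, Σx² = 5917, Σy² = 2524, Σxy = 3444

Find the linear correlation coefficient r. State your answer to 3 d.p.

0.468

r = (nΣxy − ΣxΣy) / √[(nΣx² − (Σx)²)(nΣy² − (Σy)²)]
Numerator: 8×3444 − 211×122 = 1810
Denominator: √[(47336 − 44521)(20192 − 14884)] = √[2815 × 5308] = 3865.4909
r = 1810 / 3865.4909 ≈ 0.468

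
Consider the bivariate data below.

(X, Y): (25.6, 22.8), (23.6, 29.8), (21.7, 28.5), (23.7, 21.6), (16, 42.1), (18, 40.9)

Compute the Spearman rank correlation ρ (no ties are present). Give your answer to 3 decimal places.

-0.886

Rank X: 6, 4, 3, 5, 1, 2
Rank Y: 2, 4, 3, 1, 6, 5
d = rank(X) − rank(Y): 4, 0, 0, 4, -5, -3; Σd² = 66
ρ = 1 − 6Σd² / [n(n²−1)] = 1 − 6×66 / (6×35) = 1 − 396/210 ≈ -0.886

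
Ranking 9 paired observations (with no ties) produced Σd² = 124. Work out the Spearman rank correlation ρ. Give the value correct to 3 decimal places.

ρ = 1 − 6Σd² / [n(n²−1)] = 1 − 6×124 / (9×80)
  = 1 − 744/720 = 1 − 1.0333 ≈ -0.033

-0.033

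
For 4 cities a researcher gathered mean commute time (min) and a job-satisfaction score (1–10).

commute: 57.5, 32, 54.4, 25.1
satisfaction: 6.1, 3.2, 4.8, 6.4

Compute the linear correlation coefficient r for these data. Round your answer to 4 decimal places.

0.1245

n = 4, Σx = 169, Σy = 20.5, Σx² = 7919.62, Σy² = 111.45, Σxy = 874.91
nΣxy − ΣxΣy = 3499.64 − 3464.5 = 35.14
nΣx² − (Σx)² = 31678.48 − 28561 = 3117.48; nΣy² − (Σy)² = 445.8 − 420.25 = 25.55
r = 35.14 / √(3117.48 × 25.55) = 35.14 / 282.2262 ≈ 0.1245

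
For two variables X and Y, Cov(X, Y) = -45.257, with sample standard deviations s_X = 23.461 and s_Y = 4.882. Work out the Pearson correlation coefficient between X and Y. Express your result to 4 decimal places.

r = Cov(X,Y) / (s_X · s_Y) = -45.257 / (23.461 × 4.882)
  = -45.257 / 114.5366 ≈ -0.3951

-0.3951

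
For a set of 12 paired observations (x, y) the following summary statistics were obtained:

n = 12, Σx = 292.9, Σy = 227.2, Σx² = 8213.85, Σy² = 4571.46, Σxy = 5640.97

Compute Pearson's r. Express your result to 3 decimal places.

0.178

r = (nΣxy − ΣxΣy) / √[(nΣx² − (Σx)²)(nΣy² − (Σy)²)]
Numerator: 12×5640.97 − 292.9×227.2 = 1144.76
Denominator: √[(98566.2 − 85790.41)(54857.52 − 51619.84)] = √[12775.79 × 3237.68] = 6431.4788
r = 1144.76 / 6431.4788 ≈ 0.178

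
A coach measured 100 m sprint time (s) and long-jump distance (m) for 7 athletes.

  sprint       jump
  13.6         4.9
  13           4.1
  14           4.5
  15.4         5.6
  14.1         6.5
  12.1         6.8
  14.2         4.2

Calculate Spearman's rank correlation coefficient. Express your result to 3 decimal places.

Rank sprint: 3, 2, 4, 7, 5, 1, 6
Rank jump: 4, 1, 3, 5, 6, 7, 2
d = rank(sprint) − rank(jump): -1, 1, 1, 2, -1, -6, 4; Σd² = 60
ρ = 1 − 6Σd² / [n(n²−1)] = 1 − 6×60 / (7×48) = 1 − 360/336 ≈ -0.071

-0.071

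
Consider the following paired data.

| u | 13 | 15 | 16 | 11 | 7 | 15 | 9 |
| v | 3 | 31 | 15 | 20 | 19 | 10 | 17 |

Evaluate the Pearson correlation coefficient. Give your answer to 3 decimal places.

-0.072

n = 7, Σu = 86, Σv = 115, Σu² = 1126, Σv² = 2345, Σuv = 1400
nΣuv − ΣuΣv = 9800 − 9890 = -90
nΣu² − (Σu)² = 7882 − 7396 = 486; nΣv² − (Σv)² = 16415 − 13225 = 3190
r = -90 / √(486 × 3190) = -90 / 1245.1265 ≈ -0.072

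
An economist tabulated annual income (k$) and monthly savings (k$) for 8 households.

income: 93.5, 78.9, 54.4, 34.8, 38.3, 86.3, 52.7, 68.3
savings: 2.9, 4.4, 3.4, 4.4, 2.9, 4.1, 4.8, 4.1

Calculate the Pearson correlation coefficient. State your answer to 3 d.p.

n = 8, Σx = 507.2, Σy = 31, Σx² = 35494.62, Σy² = 123.76, Σxy = 1954.28
nΣxy − ΣxΣy = 15634.24 − 15723.2 = -88.96
nΣx² − (Σx)² = 283956.96 − 257251.84 = 26705.12; nΣy² − (Σy)² = 990.08 − 961 = 29.08
r = -88.96 / √(26705.12 × 29.08) = -88.96 / 881.2405 ≈ -0.101

-0.101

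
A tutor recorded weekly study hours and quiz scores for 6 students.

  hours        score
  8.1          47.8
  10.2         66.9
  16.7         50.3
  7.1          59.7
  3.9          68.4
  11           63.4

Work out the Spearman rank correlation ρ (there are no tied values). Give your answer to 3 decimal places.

Rank hours: 3, 4, 6, 2, 1, 5
Rank score: 1, 5, 2, 3, 6, 4
d = rank(hours) − rank(score): 2, -1, 4, -1, -5, 1; Σd² = 48
ρ = 1 − 6Σd² / [n(n²−1)] = 1 − 6×48 / (6×35) = 1 − 288/210 ≈ -0.371

-0.371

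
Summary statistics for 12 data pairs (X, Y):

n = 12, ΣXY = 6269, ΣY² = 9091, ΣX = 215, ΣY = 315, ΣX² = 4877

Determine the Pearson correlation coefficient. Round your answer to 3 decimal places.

0.681

r = (nΣXY − ΣXΣY) / √[(nΣX² − (ΣX)²)(nΣY² − (ΣY)²)]
Numerator: 12×6269 − 215×315 = 7503
Denominator: √[(58524 − 46225)(109092 − 99225)] = √[12299 × 9867] = 11016.0897
r = 7503 / 11016.0897 ≈ 0.681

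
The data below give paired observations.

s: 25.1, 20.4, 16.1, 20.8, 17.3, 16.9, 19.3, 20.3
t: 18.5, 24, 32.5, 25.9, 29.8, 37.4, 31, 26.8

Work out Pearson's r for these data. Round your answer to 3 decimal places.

n = 8, Σs = 156.2, Σt = 225.9, Σs² = 3107.5, Σt² = 6611.35, Σst = 4305.86
nΣst − ΣsΣt = 34446.88 − 35285.58 = -838.7
nΣs² − (Σs)² = 24860 − 24398.44 = 461.56; nΣt² − (Σt)² = 52890.8 − 51030.81 = 1859.99
r = -838.7 / √(461.56 × 1859.99) = -838.7 / 926.5511 ≈ -0.905

-0.905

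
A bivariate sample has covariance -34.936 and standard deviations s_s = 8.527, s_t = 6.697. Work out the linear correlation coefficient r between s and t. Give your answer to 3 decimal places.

r = Cov(s,t) / (s_s · s_t) = -34.936 / (8.527 × 6.697)
  = -34.936 / 57.1053 ≈ -0.612

-0.612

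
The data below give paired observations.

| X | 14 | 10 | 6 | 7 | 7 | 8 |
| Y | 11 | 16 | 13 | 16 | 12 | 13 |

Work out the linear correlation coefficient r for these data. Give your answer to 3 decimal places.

-0.328

n = 6, ΣX = 52, ΣY = 81, ΣX² = 494, ΣY² = 1115, ΣXY = 692
nΣXY − ΣXΣY = 4152 − 4212 = -60
nΣX² − (ΣX)² = 2964 − 2704 = 260; nΣY² − (ΣY)² = 6690 − 6561 = 129
r = -60 / √(260 × 129) = -60 / 183.1393 ≈ -0.328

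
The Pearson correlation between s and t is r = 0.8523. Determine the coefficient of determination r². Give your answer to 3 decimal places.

r² = (0.8523)² = 0.726

0.726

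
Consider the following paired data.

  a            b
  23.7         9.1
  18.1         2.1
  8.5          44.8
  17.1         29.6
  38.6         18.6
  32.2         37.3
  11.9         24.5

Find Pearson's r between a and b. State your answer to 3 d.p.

n = 7, Σa = 150.1, Σb = 166, Σa² = 3922.37, Σb² = 5307.92, Σab = 3351.21
nΣab − ΣaΣb = 23458.47 − 24916.6 = -1458.13
nΣa² − (Σa)² = 27456.59 − 22530.01 = 4926.58; nΣb² − (Σb)² = 37155.44 − 27556 = 9599.44
r = -1458.13 / √(4926.58 × 9599.44) = -1458.13 / 6876.9477 ≈ -0.212

-0.212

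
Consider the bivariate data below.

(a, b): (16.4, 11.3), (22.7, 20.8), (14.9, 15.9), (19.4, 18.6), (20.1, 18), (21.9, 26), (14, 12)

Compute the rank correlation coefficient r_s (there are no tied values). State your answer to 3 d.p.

Rank a: 3, 7, 2, 4, 5, 6, 1
Rank b: 1, 6, 3, 5, 4, 7, 2
d = rank(a) − rank(b): 2, 1, -1, -1, 1, -1, -1; Σd² = 10
ρ = 1 − 6Σd² / [n(n²−1)] = 1 − 6×10 / (7×48) = 1 − 60/336 ≈ 0.821

0.821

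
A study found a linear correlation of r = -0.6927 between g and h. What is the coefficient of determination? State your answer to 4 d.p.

r² = (-0.6927)² = 0.4798

0.4798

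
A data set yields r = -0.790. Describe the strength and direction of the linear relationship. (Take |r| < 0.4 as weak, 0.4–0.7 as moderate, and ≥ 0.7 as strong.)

strong negative

r = -0.790 < 0 so the relationship is negative.
|r| = 0.790, which falls in the strong range.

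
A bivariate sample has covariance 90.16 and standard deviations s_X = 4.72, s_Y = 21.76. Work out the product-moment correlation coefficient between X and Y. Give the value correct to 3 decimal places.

0.878

r = Cov(X,Y) / (s_X · s_Y) = 90.16 / (4.72 × 21.76)
  = 90.16 / 102.7072 ≈ 0.878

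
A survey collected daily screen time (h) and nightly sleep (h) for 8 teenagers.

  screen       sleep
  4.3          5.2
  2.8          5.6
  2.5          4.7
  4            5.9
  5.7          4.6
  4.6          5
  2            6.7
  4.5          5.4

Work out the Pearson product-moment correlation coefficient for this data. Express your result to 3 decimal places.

n = 8, Σx = 30.4, Σy = 43.1, Σx² = 126.48, Σy² = 235.51, Σxy = 160.31
nΣxy − ΣxΣy = 1282.48 − 1310.24 = -27.76
nΣx² − (Σx)² = 1011.84 − 924.16 = 87.68; nΣy² − (Σy)² = 1884.08 − 1857.61 = 26.47
r = -27.76 / √(87.68 × 26.47) = -27.76 / 48.1756 ≈ -0.576

-0.576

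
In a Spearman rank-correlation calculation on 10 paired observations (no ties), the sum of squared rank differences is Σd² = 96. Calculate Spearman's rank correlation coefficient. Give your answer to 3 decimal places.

0.418

ρ = 1 − 6Σd² / [n(n²−1)] = 1 − 6×96 / (10×99)
  = 1 − 576/990 = 1 − 0.5818 ≈ 0.418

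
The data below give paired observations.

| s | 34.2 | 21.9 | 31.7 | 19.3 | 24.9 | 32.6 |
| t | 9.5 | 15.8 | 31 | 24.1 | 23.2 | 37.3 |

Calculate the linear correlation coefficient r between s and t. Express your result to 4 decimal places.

0.1508

n = 6, Σs = 164.6, Σt = 140.9, Σs² = 4709.4, Σt² = 3811.23, Σst = 3912.41
nΣst − ΣsΣt = 23474.46 − 23192.14 = 282.32
nΣs² − (Σs)² = 28256.4 − 27093.16 = 1163.24; nΣt² − (Σt)² = 22867.38 − 19852.81 = 3014.57
r = 282.32 / √(1163.24 × 3014.57) = 282.32 / 1872.6101 ≈ 0.1508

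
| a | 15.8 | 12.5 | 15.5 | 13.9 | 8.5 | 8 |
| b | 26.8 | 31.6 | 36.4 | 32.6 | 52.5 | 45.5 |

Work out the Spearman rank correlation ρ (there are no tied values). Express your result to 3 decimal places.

Rank a: 6, 3, 5, 4, 2, 1
Rank b: 1, 2, 4, 3, 6, 5
d = rank(a) − rank(b): 5, 1, 1, 1, -4, -4; Σd² = 60
ρ = 1 − 6Σd² / [n(n²−1)] = 1 − 6×60 / (6×35) = 1 − 360/210 ≈ -0.714

-0.714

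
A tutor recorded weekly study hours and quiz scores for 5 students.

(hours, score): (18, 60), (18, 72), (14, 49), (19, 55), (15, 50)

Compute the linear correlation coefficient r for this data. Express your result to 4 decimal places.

n = 5, Σx = 84, Σy = 286, Σx² = 1430, Σy² = 16710, Σxy = 4857
nΣxy − ΣxΣy = 24285 − 24024 = 261
nΣx² − (Σx)² = 7150 − 7056 = 94; nΣy² − (Σy)² = 83550 − 81796 = 1754
r = 261 / √(94 × 1754) = 261 / 406.0493 ≈ 0.6428

0.6428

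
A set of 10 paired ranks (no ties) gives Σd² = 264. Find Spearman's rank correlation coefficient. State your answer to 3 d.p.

-0.600

ρ = 1 − 6Σd² / [n(n²−1)] = 1 − 6×264 / (10×99)
  = 1 − 1584/990 = 1 − 1.6000 ≈ -0.600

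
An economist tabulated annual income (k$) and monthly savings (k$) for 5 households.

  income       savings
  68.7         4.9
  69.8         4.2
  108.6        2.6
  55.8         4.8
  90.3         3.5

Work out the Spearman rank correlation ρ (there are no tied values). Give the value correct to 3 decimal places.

Rank income: 2, 3, 5, 1, 4
Rank savings: 5, 3, 1, 4, 2
d = rank(income) − rank(savings): -3, 0, 4, -3, 2; Σd² = 38
ρ = 1 − 6Σd² / [n(n²−1)] = 1 − 6×38 / (5×24) = 1 − 228/120 ≈ -0.900

-0.900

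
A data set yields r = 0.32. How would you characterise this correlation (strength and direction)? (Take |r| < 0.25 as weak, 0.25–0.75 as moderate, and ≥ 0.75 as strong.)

r = 0.32 > 0 so the relationship is positive.
|r| = 0.32, which falls in the moderate range.

moderate positive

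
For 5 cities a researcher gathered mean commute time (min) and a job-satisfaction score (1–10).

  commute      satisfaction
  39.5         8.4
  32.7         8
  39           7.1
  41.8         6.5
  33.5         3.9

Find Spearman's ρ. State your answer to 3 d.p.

0.000

Rank commute: 4, 1, 3, 5, 2
Rank satisfaction: 5, 4, 3, 2, 1
d = rank(commute) − rank(satisfaction): -1, -3, 0, 3, 1; Σd² = 20
ρ = 1 − 6Σd² / [n(n²−1)] = 1 − 6×20 / (5×24) = 1 − 120/120 ≈ 0.000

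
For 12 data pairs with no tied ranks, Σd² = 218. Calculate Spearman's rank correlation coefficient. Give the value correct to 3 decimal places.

0.238

ρ = 1 − 6Σd² / [n(n²−1)] = 1 − 6×218 / (12×143)
  = 1 − 1308/1716 = 1 − 0.7622 ≈ 0.238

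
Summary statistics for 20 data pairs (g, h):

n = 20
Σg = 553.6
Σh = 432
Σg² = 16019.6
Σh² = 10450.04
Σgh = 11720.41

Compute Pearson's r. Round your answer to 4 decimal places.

-0.2690

r = (nΣgh − ΣgΣh) / √[(nΣg² − (Σg)²)(nΣh² − (Σh)²)]
Numerator: 20×11720.41 − 553.6×432 = -4747
Denominator: √[(320392 − 306472.96)(209000.8 − 186624)] = √[13919.04 × 22376.8] = 17648.3306
r = -4747 / 17648.3306 ≈ -0.2690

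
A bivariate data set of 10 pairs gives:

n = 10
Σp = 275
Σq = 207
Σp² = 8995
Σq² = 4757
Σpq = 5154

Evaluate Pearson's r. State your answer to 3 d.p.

-0.655

r = (nΣpq − ΣpΣq) / √[(nΣp² − (Σp)²)(nΣq² − (Σq)²)]
Numerator: 10×5154 − 275×207 = -5385
Denominator: √[(89950 − 75625)(47570 − 42849)] = √[14325 × 4721] = 8223.6443
r = -5385 / 8223.6443 ≈ -0.655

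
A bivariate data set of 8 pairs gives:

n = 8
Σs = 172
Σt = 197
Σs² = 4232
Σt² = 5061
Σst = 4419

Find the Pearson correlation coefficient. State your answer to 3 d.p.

0.548

r = (nΣst − ΣsΣt) / √[(nΣs² − (Σs)²)(nΣt² − (Σt)²)]
Numerator: 8×4419 − 172×197 = 1468
Denominator: √[(33856 − 29584)(40488 − 38809)] = √[4272 × 1679] = 2678.1874
r = 1468 / 2678.1874 ≈ 0.548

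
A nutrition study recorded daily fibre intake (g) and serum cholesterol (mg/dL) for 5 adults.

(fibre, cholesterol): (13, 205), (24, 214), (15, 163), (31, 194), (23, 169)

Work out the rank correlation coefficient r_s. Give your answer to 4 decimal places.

Rank fibre: 1, 4, 2, 5, 3
Rank cholesterol: 4, 5, 1, 3, 2
d = rank(fibre) − rank(cholesterol): -3, -1, 1, 2, 1; Σd² = 16
ρ = 1 − 6Σd² / [n(n²−1)] = 1 − 6×16 / (5×24) = 1 − 96/120 ≈ 0.2000

0.2000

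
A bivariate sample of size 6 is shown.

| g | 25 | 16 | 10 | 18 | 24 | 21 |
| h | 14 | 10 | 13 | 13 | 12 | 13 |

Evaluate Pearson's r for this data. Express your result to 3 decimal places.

n = 6, Σg = 114, Σh = 75, Σg² = 2322, Σh² = 947, Σgh = 1435
nΣgh − ΣgΣh = 8610 − 8550 = 60
nΣg² − (Σg)² = 13932 − 12996 = 936; nΣh² − (Σh)² = 5682 − 5625 = 57
r = 60 / √(936 × 57) = 60 / 230.9805 ≈ 0.260

0.260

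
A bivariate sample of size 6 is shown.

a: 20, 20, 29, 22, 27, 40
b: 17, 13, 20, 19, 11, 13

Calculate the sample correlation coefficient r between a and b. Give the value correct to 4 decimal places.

-0.2416

n = 6, Σa = 158, Σb = 93, Σa² = 4454, Σb² = 1509, Σab = 2415
nΣab − ΣaΣb = 14490 − 14694 = -204
nΣa² − (Σa)² = 26724 − 24964 = 1760; nΣb² − (Σb)² = 9054 − 8649 = 405
r = -204 / √(1760 × 405) = -204 / 844.2748 ≈ -0.2416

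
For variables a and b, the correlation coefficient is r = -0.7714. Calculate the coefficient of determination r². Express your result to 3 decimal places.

r² = (-0.7714)² = 0.595

0.595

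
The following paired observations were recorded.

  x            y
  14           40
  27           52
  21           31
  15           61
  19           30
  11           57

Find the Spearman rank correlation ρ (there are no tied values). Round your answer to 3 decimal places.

-0.371

Rank x: 2, 6, 5, 3, 4, 1
Rank y: 3, 4, 2, 6, 1, 5
d = rank(x) − rank(y): -1, 2, 3, -3, 3, -4; Σd² = 48
ρ = 1 − 6Σd² / [n(n²−1)] = 1 − 6×48 / (6×35) = 1 − 288/210 ≈ -0.371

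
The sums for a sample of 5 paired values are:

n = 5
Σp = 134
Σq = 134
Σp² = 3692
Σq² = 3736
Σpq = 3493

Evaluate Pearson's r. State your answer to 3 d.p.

-0.813

r = (nΣpq − ΣpΣq) / √[(nΣp² − (Σp)²)(nΣq² − (Σq)²)]
Numerator: 5×3493 − 134×134 = -491
Denominator: √[(18460 − 17956)(18680 − 17956)] = √[504 × 724] = 604.0662
r = -491 / 604.0662 ≈ -0.813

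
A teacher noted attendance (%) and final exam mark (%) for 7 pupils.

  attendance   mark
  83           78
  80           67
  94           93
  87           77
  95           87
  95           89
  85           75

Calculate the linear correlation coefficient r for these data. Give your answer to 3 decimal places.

n = 7, Σx = 619, Σy = 566, Σx² = 54969, Σy² = 46266, Σxy = 50370
nΣxy − ΣxΣy = 352590 − 350354 = 2236
nΣx² − (Σx)² = 384783 − 383161 = 1622; nΣy² − (Σy)² = 323862 − 320356 = 3506
r = 2236 / √(1622 × 3506) = 2236 / 2384.6870 ≈ 0.938

0.938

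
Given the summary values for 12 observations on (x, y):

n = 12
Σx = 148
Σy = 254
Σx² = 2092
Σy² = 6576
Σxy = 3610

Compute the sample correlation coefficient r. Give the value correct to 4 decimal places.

r = (nΣxy − ΣxΣy) / √[(nΣx² − (Σx)²)(nΣy² − (Σy)²)]
Numerator: 12×3610 − 148×254 = 5728
Denominator: √[(25104 − 21904)(78912 − 64516)] = √[3200 × 14396] = 6787.2822
r = 5728 / 6787.2822 ≈ 0.8439

0.8439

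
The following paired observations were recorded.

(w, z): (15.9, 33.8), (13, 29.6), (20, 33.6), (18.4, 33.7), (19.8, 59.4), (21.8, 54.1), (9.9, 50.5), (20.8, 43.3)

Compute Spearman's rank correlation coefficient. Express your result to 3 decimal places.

Rank w: 3, 2, 6, 4, 5, 8, 1, 7
Rank z: 4, 1, 2, 3, 8, 7, 6, 5
d = rank(w) − rank(z): -1, 1, 4, 1, -3, 1, -5, 2; Σd² = 58
ρ = 1 − 6Σd² / [n(n²−1)] = 1 − 6×58 / (8×63) = 1 − 348/504 ≈ 0.310

0.310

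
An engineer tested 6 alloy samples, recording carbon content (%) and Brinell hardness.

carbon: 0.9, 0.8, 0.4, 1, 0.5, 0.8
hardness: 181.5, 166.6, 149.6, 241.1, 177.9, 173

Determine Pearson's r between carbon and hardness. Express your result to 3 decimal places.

0.707

n = 6, Σx = 4.4, Σy = 1089.7, Σx² = 3.5, Σy² = 202784.59, Σxy = 824.92
nΣxy − ΣxΣy = 4949.52 − 4794.68 = 154.84
nΣx² − (Σx)² = 21 − 19.36 = 1.64; nΣy² − (Σy)² = 1216707.54 − 1187446.09 = 29261.45
r = 154.84 / √(1.64 × 29261.45) = 154.84 / 219.0634 ≈ 0.707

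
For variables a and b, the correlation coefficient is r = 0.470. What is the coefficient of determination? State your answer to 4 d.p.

0.2209

r² = (0.470)² = 0.2209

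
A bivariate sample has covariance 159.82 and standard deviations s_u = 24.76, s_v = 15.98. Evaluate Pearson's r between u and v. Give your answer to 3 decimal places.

0.404

r = Cov(u,v) / (s_u · s_v) = 159.82 / (24.76 × 15.98)
  = 159.82 / 395.6648 ≈ 0.404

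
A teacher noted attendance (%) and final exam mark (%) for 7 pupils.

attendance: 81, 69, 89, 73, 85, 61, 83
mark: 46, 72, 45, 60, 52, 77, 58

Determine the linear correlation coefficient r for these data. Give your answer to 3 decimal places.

-0.921

n = 7, Σx = 541, Σy = 410, Σx² = 42407, Σy² = 24922, Σxy = 31010
nΣxy − ΣxΣy = 217070 − 221810 = -4740
nΣx² − (Σx)² = 296849 − 292681 = 4168; nΣy² − (Σy)² = 174454 − 168100 = 6354
r = -4740 / √(4168 × 6354) = -4740 / 5146.2095 ≈ -0.921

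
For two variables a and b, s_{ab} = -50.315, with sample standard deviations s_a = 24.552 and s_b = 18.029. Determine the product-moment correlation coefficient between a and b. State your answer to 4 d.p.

r = Cov(a,b) / (s_a · s_b) = -50.315 / (24.552 × 18.029)
  = -50.315 / 442.6480 ≈ -0.1137

-0.1137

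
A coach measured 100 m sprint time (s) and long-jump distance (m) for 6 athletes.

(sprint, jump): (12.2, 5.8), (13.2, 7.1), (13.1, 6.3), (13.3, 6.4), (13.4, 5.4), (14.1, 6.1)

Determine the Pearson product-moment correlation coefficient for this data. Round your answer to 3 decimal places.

0.092

n = 6, Σx = 79.3, Σy = 37.1, Σx² = 1049.95, Σy² = 231.07, Σxy = 490.5
nΣxy − ΣxΣy = 2943 − 2942.03 = 0.97
nΣx² − (Σx)² = 6299.7 − 6288.49 = 11.21; nΣy² − (Σy)² = 1386.42 − 1376.41 = 10.01
r = 0.97 / √(11.21 × 10.01) = 0.97 / 10.5930 ≈ 0.092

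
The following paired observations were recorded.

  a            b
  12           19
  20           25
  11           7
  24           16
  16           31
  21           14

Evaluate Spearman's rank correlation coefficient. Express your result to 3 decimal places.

0.086

Rank a: 2, 4, 1, 6, 3, 5
Rank b: 4, 5, 1, 3, 6, 2
d = rank(a) − rank(b): -2, -1, 0, 3, -3, 3; Σd² = 32
ρ = 1 − 6Σd² / [n(n²−1)] = 1 − 6×32 / (6×35) = 1 − 192/210 ≈ 0.086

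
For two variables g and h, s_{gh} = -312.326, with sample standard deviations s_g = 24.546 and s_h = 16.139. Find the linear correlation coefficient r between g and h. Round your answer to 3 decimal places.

r = Cov(g,h) / (s_g · s_h) = -312.326 / (24.546 × 16.139)
  = -312.326 / 396.1479 ≈ -0.788

-0.788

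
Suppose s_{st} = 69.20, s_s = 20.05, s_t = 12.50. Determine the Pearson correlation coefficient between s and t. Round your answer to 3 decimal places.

r = Cov(s,t) / (s_s · s_t) = 69.20 / (20.05 × 12.50)
  = 69.20 / 250.6250 ≈ 0.276

0.276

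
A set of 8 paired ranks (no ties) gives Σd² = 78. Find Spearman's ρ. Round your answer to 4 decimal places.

ρ = 1 − 6Σd² / [n(n²−1)] = 1 − 6×78 / (8×63)
  = 1 − 468/504 = 1 − 0.92857 ≈ 0.0714

0.0714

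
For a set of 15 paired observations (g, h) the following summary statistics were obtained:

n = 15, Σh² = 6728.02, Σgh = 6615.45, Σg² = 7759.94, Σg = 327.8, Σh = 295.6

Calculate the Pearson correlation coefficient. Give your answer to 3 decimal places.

0.212

r = (nΣgh − ΣgΣh) / √[(nΣg² − (Σg)²)(nΣh² − (Σh)²)]
Numerator: 15×6615.45 − 327.8×295.6 = 2334.07
Denominator: √[(116399.1 − 107452.84)(100920.3 − 87379.36)] = √[8946.26 × 13540.94] = 11006.3968
r = 2334.07 / 11006.3968 ≈ 0.212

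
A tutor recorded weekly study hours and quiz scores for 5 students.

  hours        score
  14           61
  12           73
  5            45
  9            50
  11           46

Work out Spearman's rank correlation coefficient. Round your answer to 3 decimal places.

Rank hours: 5, 4, 1, 2, 3
Rank score: 4, 5, 1, 3, 2
d = rank(hours) − rank(score): 1, -1, 0, -1, 1; Σd² = 4
ρ = 1 − 6Σd² / [n(n²−1)] = 1 − 6×4 / (5×24) = 1 − 24/120 ≈ 0.800

0.800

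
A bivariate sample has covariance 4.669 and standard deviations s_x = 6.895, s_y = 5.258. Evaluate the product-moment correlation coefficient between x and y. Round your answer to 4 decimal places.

r = Cov(x,y) / (s_x · s_y) = 4.669 / (6.895 × 5.258)
  = 4.669 / 36.2539 ≈ 0.1288

0.1288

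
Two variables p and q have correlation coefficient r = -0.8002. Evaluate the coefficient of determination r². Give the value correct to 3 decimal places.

r² = (-0.8002)² = 0.640

0.640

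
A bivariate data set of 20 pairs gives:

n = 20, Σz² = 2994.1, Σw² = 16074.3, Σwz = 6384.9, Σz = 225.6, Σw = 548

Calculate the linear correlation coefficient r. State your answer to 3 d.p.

r = (nΣwz − ΣwΣz) / √[(nΣw² − (Σw)²)(nΣz² − (Σz)²)]
Numerator: 20×6384.9 − 548×225.6 = 4069.2
Denominator: √[(321486 − 300304)(59882 − 50895.36)] = √[21182 × 8986.64] = 13796.9203
r = 4069.2 / 13796.9203 ≈ 0.295

0.295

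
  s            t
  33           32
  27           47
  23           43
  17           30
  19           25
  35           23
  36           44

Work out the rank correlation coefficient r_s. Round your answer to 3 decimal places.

Rank s: 5, 4, 3, 1, 2, 6, 7
Rank t: 4, 7, 5, 3, 2, 1, 6
d = rank(s) − rank(t): 1, -3, -2, -2, 0, 5, 1; Σd² = 44
ρ = 1 − 6Σd² / [n(n²−1)] = 1 − 6×44 / (7×48) = 1 − 264/336 ≈ 0.214

0.214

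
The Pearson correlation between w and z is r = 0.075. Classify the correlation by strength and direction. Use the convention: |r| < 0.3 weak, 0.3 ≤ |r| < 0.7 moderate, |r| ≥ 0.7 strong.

r = 0.075 > 0 so the relationship is positive.
|r| = 0.075, which falls in the weak range.

weak positive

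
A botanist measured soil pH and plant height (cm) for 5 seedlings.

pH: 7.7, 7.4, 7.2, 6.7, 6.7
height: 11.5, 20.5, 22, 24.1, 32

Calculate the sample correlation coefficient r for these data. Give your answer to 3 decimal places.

-0.896

n = 5, Σx = 35.7, Σy = 110.1, Σx² = 255.67, Σy² = 2641.31, Σxy = 774.52
nΣxy − ΣxΣy = 3872.6 − 3930.57 = -57.97
nΣx² − (Σx)² = 1278.35 − 1274.49 = 3.86; nΣy² − (Σy)² = 13206.55 − 12122.01 = 1084.54
r = -57.97 / √(3.86 × 1084.54) = -57.97 / 64.7018 ≈ -0.896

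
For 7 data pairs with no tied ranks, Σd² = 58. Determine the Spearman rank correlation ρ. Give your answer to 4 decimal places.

ρ = 1 − 6Σd² / [n(n²−1)] = 1 − 6×58 / (7×48)
  = 1 − 348/336 = 1 − 1.03571 ≈ -0.0357

-0.0357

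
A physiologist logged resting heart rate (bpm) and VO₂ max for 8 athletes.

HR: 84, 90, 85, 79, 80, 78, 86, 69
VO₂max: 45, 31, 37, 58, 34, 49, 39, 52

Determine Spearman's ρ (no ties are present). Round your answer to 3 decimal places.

-0.762

Rank HR: 5, 8, 6, 3, 4, 2, 7, 1
Rank VO₂max: 5, 1, 3, 8, 2, 6, 4, 7
d = rank(HR) − rank(VO₂max): 0, 7, 3, -5, 2, -4, 3, -6; Σd² = 148
ρ = 1 − 6Σd² / [n(n²−1)] = 1 − 6×148 / (8×63) = 1 − 888/504 ≈ -0.762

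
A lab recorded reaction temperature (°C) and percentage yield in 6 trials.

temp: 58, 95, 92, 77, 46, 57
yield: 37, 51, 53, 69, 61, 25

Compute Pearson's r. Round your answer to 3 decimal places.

n = 6, Σx = 425, Σy = 296, Σx² = 32147, Σy² = 15886, Σxy = 21411
nΣxy − ΣxΣy = 128466 − 125800 = 2666
nΣx² − (Σx)² = 192882 − 180625 = 12257; nΣy² − (Σy)² = 95316 − 87616 = 7700
r = 2666 / √(12257 × 7700) = 2666 / 9714.8803 ≈ 0.274

0.274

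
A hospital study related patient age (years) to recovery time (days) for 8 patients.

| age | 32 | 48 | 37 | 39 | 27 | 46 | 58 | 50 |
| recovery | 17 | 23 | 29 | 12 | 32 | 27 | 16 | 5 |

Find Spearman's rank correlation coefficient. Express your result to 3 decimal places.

-0.619

Rank age: 2, 6, 3, 4, 1, 5, 8, 7
Rank recovery: 4, 5, 7, 2, 8, 6, 3, 1
d = rank(age) − rank(recovery): -2, 1, -4, 2, -7, -1, 5, 6; Σd² = 136
ρ = 1 − 6Σd² / [n(n²−1)] = 1 − 6×136 / (8×63) = 1 − 816/504 ≈ -0.619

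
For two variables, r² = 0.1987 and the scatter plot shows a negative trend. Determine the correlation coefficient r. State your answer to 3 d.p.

-0.446

|r| = √0.1987 = 0.446
The association is negative, so r = −0.446.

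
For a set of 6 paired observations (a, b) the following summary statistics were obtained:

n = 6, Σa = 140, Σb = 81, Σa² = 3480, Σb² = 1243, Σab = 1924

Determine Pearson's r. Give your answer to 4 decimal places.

r = (nΣab − ΣaΣb) / √[(nΣa² − (Σa)²)(nΣb² − (Σb)²)]
Numerator: 6×1924 − 140×81 = 204
Denominator: √[(20880 − 19600)(7458 − 6561)] = √[1280 × 897] = 1071.5223
r = 204 / 1071.5223 ≈ 0.1904

0.1904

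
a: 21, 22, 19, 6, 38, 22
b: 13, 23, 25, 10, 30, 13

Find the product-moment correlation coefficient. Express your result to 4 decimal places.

n = 6, Σa = 128, Σb = 114, Σa² = 3250, Σb² = 2492, Σab = 2740
nΣab − ΣaΣb = 16440 − 14592 = 1848
nΣa² − (Σa)² = 19500 − 16384 = 3116; nΣb² − (Σb)² = 14952 − 12996 = 1956
r = 1848 / √(3116 × 1956) = 1848 / 2468.7843 ≈ 0.7485

0.7485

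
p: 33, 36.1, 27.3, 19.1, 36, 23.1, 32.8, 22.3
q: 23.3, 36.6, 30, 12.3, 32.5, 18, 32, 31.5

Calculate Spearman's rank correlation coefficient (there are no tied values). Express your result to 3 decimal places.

Rank p: 6, 8, 4, 1, 7, 3, 5, 2
Rank q: 3, 8, 4, 1, 7, 2, 6, 5
d = rank(p) − rank(q): 3, 0, 0, 0, 0, 1, -1, -3; Σd² = 20
ρ = 1 − 6Σd² / [n(n²−1)] = 1 − 6×20 / (8×63) = 1 − 120/504 ≈ 0.762

0.762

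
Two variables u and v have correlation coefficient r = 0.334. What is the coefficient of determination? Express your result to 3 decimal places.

0.112

r² = (0.334)² = 0.112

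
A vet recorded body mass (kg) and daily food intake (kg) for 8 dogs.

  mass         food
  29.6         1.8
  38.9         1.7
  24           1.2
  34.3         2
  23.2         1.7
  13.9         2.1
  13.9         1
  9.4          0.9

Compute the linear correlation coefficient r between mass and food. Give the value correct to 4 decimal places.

n = 8, Σx = 187.2, Σy = 12.4, Σx² = 5154.88, Σy² = 20.68, Σxy = 307.8
nΣxy − ΣxΣy = 2462.4 − 2321.28 = 141.12
nΣx² − (Σx)² = 41239.04 − 35043.84 = 6195.2; nΣy² − (Σy)² = 165.44 − 153.76 = 11.68
r = 141.12 / √(6195.2 × 11.68) = 141.12 / 268.9980 ≈ 0.5246

0.5246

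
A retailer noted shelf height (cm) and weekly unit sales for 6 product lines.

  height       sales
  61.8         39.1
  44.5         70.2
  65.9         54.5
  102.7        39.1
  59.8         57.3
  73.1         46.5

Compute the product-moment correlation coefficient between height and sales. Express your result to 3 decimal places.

-0.745

n = 6, Σx = 407.8, Σy = 306.7, Σx² = 29609.24, Σy² = 16401.45, Σxy = 19973.09
nΣxy − ΣxΣy = 119838.54 − 125072.26 = -5233.72
nΣx² − (Σx)² = 177655.44 − 166300.84 = 11354.6; nΣy² − (Σy)² = 98408.7 − 94064.89 = 4343.81
r = -5233.72 / √(11354.6 × 4343.81) = -5233.72 / 7022.9784 ≈ -0.745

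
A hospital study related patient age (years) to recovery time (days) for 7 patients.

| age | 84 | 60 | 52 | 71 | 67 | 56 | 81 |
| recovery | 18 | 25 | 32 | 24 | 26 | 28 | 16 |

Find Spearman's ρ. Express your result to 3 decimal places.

Rank age: 7, 3, 1, 5, 4, 2, 6
Rank recovery: 2, 4, 7, 3, 5, 6, 1
d = rank(age) − rank(recovery): 5, -1, -6, 2, -1, -4, 5; Σd² = 108
ρ = 1 − 6Σd² / [n(n²−1)] = 1 − 6×108 / (7×48) = 1 − 648/336 ≈ -0.929

-0.929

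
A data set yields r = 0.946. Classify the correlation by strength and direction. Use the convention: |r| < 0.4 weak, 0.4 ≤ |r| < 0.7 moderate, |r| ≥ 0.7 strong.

strong positive

r = 0.946 > 0 so the relationship is positive.
|r| = 0.946, which falls in the strong range.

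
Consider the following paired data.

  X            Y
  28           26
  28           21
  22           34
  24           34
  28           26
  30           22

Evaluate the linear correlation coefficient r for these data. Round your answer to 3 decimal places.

-0.921

n = 6, ΣX = 160, ΣY = 163, ΣX² = 4312, ΣY² = 4589, ΣXY = 4268
nΣXY − ΣXΣY = 25608 − 26080 = -472
nΣX² − (ΣX)² = 25872 − 25600 = 272; nΣY² − (ΣY)² = 27534 − 26569 = 965
r = -472 / √(272 × 965) = -472 / 512.3280 ≈ -0.921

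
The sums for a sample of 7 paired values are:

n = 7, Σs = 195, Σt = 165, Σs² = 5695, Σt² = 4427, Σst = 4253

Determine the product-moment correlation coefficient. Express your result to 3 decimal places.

r = (nΣst − ΣsΣt) / √[(nΣs² − (Σs)²)(nΣt² − (Σt)²)]
Numerator: 7×4253 − 195×165 = -2404
Denominator: √[(39865 − 38025)(30989 − 27225)] = √[1840 × 3764] = 2631.6839
r = -2404 / 2631.6839 ≈ -0.913

-0.913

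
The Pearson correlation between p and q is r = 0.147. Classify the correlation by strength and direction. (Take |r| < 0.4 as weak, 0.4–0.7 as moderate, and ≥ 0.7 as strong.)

r = 0.147 > 0 so the relationship is positive.
|r| = 0.147, which falls in the weak range.

weak positive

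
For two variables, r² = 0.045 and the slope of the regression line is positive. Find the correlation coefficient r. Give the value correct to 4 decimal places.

0.2121

|r| = √0.045 = 0.2121
The association is positive, so r = 0.2121.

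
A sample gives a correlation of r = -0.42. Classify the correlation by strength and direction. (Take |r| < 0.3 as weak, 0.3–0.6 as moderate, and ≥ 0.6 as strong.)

moderate negative

r = -0.42 < 0 so the relationship is negative.
|r| = 0.42, which falls in the moderate range.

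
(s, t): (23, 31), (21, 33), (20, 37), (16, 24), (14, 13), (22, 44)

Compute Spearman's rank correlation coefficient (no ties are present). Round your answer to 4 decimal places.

0.6000

Rank s: 6, 4, 3, 2, 1, 5
Rank t: 3, 4, 5, 2, 1, 6
d = rank(s) − rank(t): 3, 0, -2, 0, 0, -1; Σd² = 14
ρ = 1 − 6Σd² / [n(n²−1)] = 1 − 6×14 / (6×35) = 1 − 84/210 ≈ 0.6000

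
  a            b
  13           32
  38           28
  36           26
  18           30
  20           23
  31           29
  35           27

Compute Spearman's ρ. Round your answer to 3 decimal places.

-0.536

Rank a: 1, 7, 6, 2, 3, 4, 5
Rank b: 7, 4, 2, 6, 1, 5, 3
d = rank(a) − rank(b): -6, 3, 4, -4, 2, -1, 2; Σd² = 86
ρ = 1 − 6Σd² / [n(n²−1)] = 1 − 6×86 / (7×48) = 1 − 516/336 ≈ -0.536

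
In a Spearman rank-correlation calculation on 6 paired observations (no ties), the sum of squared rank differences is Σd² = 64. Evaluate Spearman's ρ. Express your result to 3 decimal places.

ρ = 1 − 6Σd² / [n(n²−1)] = 1 − 6×64 / (6×35)
  = 1 − 384/210 = 1 − 1.8286 ≈ -0.829

-0.829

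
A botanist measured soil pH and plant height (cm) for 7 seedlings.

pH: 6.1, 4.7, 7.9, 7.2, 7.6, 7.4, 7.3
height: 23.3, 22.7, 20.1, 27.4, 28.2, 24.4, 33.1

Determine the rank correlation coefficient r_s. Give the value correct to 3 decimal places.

0.071

Rank pH: 2, 1, 7, 3, 6, 5, 4
Rank height: 3, 2, 1, 5, 6, 4, 7
d = rank(pH) − rank(height): -1, -1, 6, -2, 0, 1, -3; Σd² = 52
ρ = 1 − 6Σd² / [n(n²−1)] = 1 − 6×52 / (7×48) = 1 − 312/336 ≈ 0.071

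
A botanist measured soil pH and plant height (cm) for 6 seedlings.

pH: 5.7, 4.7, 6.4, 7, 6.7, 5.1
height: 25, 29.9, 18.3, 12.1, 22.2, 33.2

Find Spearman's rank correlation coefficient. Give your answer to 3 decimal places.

Rank pH: 3, 1, 4, 6, 5, 2
Rank height: 4, 5, 2, 1, 3, 6
d = rank(pH) − rank(height): -1, -4, 2, 5, 2, -4; Σd² = 66
ρ = 1 − 6Σd² / [n(n²−1)] = 1 − 6×66 / (6×35) = 1 − 396/210 ≈ -0.886

-0.886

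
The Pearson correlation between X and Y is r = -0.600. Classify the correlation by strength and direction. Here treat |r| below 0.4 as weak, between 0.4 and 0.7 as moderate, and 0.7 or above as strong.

r = -0.600 < 0 so the relationship is negative.
|r| = 0.600, which falls in the moderate range.

moderate negative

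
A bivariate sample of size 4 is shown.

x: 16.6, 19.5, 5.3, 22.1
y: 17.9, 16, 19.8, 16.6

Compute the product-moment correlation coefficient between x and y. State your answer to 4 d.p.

-0.9394

n = 4, Σx = 63.5, Σy = 70.3, Σx² = 1172.31, Σy² = 1244.01, Σxy = 1080.94
nΣxy − ΣxΣy = 4323.76 − 4464.05 = -140.29
nΣx² − (Σx)² = 4689.24 − 4032.25 = 656.99; nΣy² − (Σy)² = 4976.04 − 4942.09 = 33.95
r = -140.29 / √(656.99 × 33.95) = -140.29 / 149.3480 ≈ -0.9394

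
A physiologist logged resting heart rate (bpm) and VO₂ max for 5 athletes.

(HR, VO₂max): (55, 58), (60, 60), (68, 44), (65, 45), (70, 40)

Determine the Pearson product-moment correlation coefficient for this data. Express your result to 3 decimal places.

-0.921

n = 5, Σx = 318, Σy = 247, Σx² = 20374, Σy² = 12525, Σxy = 15507
nΣxy − ΣxΣy = 77535 − 78546 = -1011
nΣx² − (Σx)² = 101870 − 101124 = 746; nΣy² − (Σy)² = 62625 − 61009 = 1616
r = -1011 / √(746 × 1616) = -1011 / 1097.9690 ≈ -0.921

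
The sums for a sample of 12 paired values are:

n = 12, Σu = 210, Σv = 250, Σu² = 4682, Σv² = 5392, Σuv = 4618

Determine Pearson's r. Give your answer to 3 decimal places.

0.565

r = (nΣuv − ΣuΣv) / √[(nΣu² − (Σu)²)(nΣv² − (Σv)²)]
Numerator: 12×4618 − 210×250 = 2916
Denominator: √[(56184 − 44100)(64704 − 62500)] = √[12084 × 2204] = 5160.7302
r = 2916 / 5160.7302 ≈ 0.565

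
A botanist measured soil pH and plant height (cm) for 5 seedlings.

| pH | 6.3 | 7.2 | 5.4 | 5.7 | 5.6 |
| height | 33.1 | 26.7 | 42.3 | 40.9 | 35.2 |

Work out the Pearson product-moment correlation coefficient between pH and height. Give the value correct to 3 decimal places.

-0.918

n = 5, Σx = 30.2, Σy = 178.2, Σx² = 184.54, Σy² = 6509.64, Σxy = 1059.44
nΣxy − ΣxΣy = 5297.2 − 5381.64 = -84.44
nΣx² − (Σx)² = 922.7 − 912.04 = 10.66; nΣy² − (Σy)² = 32548.2 − 31755.24 = 792.96
r = -84.44 / √(10.66 × 792.96) = -84.44 / 91.9399 ≈ -0.918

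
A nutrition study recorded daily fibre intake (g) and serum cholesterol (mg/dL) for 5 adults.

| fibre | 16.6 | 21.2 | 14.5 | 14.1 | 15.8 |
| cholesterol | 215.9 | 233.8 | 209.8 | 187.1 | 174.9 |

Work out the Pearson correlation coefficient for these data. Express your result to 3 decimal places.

0.716

n = 5, Σx = 82.2, Σy = 1021.5, Σx² = 1383.7, Σy² = 210887.71, Σxy = 16984.13
nΣxy − ΣxΣy = 84920.65 − 83967.3 = 953.35
nΣx² − (Σx)² = 6918.5 − 6756.84 = 161.66; nΣy² − (Σy)² = 1054438.55 − 1043462.25 = 10976.3
r = 953.35 / √(161.66 × 10976.3) = 953.35 / 1332.0768 ≈ 0.716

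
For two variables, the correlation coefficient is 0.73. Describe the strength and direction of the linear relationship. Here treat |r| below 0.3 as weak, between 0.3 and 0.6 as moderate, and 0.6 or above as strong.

strong positive

r = 0.73 > 0 so the relationship is positive.
|r| = 0.73, which falls in the strong range.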